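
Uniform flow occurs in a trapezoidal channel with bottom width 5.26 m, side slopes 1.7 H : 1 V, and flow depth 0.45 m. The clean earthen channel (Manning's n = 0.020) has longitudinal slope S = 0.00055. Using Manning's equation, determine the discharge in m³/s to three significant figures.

1.68 m³/s

A = (b + z·y)·y = (5.26 + 1.7×0.45)×0.45 = 2.711 m²
P = b + 2y√(1+z²) = 5.26 + 2×0.45×√(1+1.7²) = 7.035 m
R = A/P = 2.711/7.035 = 0.3854 m
Q = (1/n)·A·R^(2/3)·S^(1/2) = (1/0.020) × 2.711 × 0.3854^(2/3) × 0.00055^(1/2) = 1.684 m³/s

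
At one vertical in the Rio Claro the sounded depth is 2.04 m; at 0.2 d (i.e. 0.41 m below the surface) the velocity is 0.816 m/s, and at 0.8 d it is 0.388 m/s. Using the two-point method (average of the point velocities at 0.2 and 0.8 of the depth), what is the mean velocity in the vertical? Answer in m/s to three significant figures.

v̄ = (0.816 + 0.388) / 2 = 0.6020 m/s

0.602 m/s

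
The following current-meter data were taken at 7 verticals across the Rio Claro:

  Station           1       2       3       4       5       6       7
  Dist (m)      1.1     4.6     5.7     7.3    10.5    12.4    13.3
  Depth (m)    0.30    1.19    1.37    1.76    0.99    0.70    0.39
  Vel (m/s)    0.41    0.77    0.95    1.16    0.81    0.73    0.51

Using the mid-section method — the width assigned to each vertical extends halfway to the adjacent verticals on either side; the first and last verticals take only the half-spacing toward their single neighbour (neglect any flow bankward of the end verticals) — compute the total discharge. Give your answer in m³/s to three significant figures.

w_1 = (4.6 − 1.1)/2 = 1.75 m; q_1 = 0.41 × 0.30 × 1.75 = 0.2153 m³/s
w_2 = (5.7 − 1.1)/2 = 2.3 m; q_2 = 0.77 × 1.19 × 2.3 = 2.107 m³/s
w_3 = (7.3 − 4.6)/2 = 1.35 m; q_3 = 0.95 × 1.37 × 1.35 = 1.757 m³/s
w_4 = (10.5 − 5.7)/2 = 2.4 m; q_4 = 1.16 × 1.76 × 2.4 = 4.900 m³/s
w_5 = (12.4 − 7.3)/2 = 2.55 m; q_5 = 0.81 × 0.99 × 2.55 = 2.045 m³/s
w_6 = (13.3 − 10.5)/2 = 1.4 m; q_6 = 0.73 × 0.70 × 1.4 = 0.7154 m³/s
w_7 = (13.3 − 12.4)/2 = 0.45 m; q_7 = 0.51 × 0.39 × 0.45 = 0.08951 m³/s
Q = Σ qᵢ = 11.83 m³/s

11.8 m³/s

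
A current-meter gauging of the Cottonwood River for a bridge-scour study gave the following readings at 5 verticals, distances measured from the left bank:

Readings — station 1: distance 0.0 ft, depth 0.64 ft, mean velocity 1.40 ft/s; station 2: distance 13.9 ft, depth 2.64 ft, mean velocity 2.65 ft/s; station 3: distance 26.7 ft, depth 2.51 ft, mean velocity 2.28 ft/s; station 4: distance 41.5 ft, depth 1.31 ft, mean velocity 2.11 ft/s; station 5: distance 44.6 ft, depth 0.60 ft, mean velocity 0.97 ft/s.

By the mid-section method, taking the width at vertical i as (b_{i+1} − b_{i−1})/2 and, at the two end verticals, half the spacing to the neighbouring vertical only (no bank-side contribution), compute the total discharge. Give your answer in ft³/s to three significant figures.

204 ft³/s

w_1 = (13.9 − 0.0)/2 = 6.95 ft; q_1 = 1.40 × 0.64 × 6.95 = 6.227 ft³/s
w_2 = (26.7 − 0.0)/2 = 13.35 ft; q_2 = 2.65 × 2.64 × 13.35 = 93.40 ft³/s
w_3 = (41.5 − 13.9)/2 = 13.8 ft; q_3 = 2.28 × 2.51 × 13.8 = 78.97 ft³/s
w_4 = (44.6 − 26.7)/2 = 8.95 ft; q_4 = 2.11 × 1.31 × 8.95 = 24.74 ft³/s
w_5 = (44.6 − 41.5)/2 = 1.55 ft; q_5 = 0.97 × 0.60 × 1.55 = 0.9021 ft³/s
Q = Σ qᵢ = 204.2 ft³/s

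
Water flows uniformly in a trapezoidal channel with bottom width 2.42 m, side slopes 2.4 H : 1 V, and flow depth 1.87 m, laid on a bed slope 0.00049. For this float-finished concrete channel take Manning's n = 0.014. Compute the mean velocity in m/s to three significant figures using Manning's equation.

A = (b + z·y)·y = (2.42 + 2.4×1.87)×1.87 = 12.92 m²
P = b + 2y√(1+z²) = 2.42 + 2×1.87×√(1+2.4²) = 12.14 m
R = A/P = 12.92/12.14 = 1.064 m
Q = (1/n)·A·R^(2/3)·S^(1/2) = (1/0.014) × 12.92 × 1.064^(2/3) × 0.00049^(1/2) = 21.28 m³/s
V = Q/A = 21.28/12.92 = 1.648 m/s

1.65 m/s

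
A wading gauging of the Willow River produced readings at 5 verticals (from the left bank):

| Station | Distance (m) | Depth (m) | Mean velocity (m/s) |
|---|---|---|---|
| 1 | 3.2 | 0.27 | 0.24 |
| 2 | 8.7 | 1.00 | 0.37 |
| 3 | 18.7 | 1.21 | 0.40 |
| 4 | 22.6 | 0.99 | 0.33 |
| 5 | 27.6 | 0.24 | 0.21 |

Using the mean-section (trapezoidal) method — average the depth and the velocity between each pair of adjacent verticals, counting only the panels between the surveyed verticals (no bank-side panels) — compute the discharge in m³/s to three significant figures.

Panel 1-2: Δb = 5.5 m, d̄ = (0.27+1.00)/2 = 0.635, v̄ = (0.24+0.37)/2 = 0.305 → q = 5.5×0.635×0.305 = 1.065 m³/s
Panel 2-3: Δb = 10 m, d̄ = (1.00+1.21)/2 = 1.105, v̄ = (0.37+0.40)/2 = 0.385 → q = 10×1.105×0.385 = 4.254 m³/s
Panel 3-4: Δb = 3.9 m, d̄ = (1.21+0.99)/2 = 1.1, v̄ = (0.40+0.33)/2 = 0.365 → q = 3.9×1.1×0.365 = 1.566 m³/s
Panel 4-5: Δb = 5 m, d̄ = (0.99+0.24)/2 = 0.615, v̄ = (0.33+0.21)/2 = 0.27 → q = 5×0.615×0.27 = 0.8303 m³/s
Q = Σ q = 7.716 m³/s

7.72 m³/s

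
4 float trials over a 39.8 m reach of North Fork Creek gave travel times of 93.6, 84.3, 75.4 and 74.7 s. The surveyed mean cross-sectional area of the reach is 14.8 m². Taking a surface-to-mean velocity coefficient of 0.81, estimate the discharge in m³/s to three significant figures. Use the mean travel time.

t̄ = (93.6 + 84.3 + 75.4 + 74.7) / 4 = 82 s
v_surface = L / t̄ = 39.8 / 82 = 0.4854 m/s
v_mean = 0.81 × 0.4854 = 0.3931 m/s
Q = A × v_mean = 14.8 × 0.3931 = 5.819 m³/s

5.82 m³/s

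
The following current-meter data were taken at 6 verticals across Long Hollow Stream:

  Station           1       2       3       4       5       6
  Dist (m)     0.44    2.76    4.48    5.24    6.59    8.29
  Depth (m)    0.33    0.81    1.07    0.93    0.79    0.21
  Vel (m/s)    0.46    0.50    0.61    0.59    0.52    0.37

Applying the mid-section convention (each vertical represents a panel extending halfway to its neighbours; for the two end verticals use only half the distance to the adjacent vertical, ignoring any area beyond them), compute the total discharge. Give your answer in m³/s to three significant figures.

3.07 m³/s

w_1 = (2.76 − 0.44)/2 = 1.16 m; q_1 = 0.46 × 0.33 × 1.16 = 0.1761 m³/s
w_2 = (4.48 − 0.44)/2 = 2.02 m; q_2 = 0.50 × 0.81 × 2.02 = 0.8181 m³/s
w_3 = (5.24 − 2.76)/2 = 1.24 m; q_3 = 0.61 × 1.07 × 1.24 = 0.8093 m³/s
w_4 = (6.59 − 4.48)/2 = 1.055 m; q_4 = 0.59 × 0.93 × 1.055 = 0.5789 m³/s
w_5 = (8.29 − 5.24)/2 = 1.525 m; q_5 = 0.52 × 0.79 × 1.525 = 0.6265 m³/s
w_6 = (8.29 − 6.59)/2 = 0.85 m; q_6 = 0.37 × 0.21 × 0.85 = 0.06605 m³/s
Q = Σ qᵢ = 3.075 m³/s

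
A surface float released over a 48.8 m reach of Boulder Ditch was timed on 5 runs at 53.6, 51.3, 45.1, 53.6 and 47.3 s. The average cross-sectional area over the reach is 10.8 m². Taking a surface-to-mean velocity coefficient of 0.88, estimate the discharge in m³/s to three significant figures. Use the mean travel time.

t̄ = (53.6 + 51.3 + 45.1 + 53.6 + 47.3) / 5 = 50.18 s
v_surface = L / t̄ = 48.8 / 50.18 = 0.9725 m/s
v_mean = 0.88 × 0.9725 = 0.8558 m/s
Q = A × v_mean = 10.8 × 0.8558 = 9.243 m³/s

9.24 m³/s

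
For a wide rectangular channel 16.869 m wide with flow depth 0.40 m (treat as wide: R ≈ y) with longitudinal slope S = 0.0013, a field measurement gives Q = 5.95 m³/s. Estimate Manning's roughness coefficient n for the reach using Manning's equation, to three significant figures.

0.0222

A = b·y = 16.869 × 0.40 = 6.748 m²
Wide channel: R ≈ y = 0.40 m
n = (1/Q)·A·R^(2/3)·S^(1/2) = (1/5.95) × 6.748 × 0.5429 × 0.03606 = 0.02220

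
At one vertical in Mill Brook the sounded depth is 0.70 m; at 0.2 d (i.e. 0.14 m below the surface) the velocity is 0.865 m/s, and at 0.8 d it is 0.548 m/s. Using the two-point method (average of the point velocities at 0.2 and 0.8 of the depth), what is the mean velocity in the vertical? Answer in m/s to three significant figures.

0.707 m/s

v̄ = (0.865 + 0.548) / 2 = 0.7065 m/s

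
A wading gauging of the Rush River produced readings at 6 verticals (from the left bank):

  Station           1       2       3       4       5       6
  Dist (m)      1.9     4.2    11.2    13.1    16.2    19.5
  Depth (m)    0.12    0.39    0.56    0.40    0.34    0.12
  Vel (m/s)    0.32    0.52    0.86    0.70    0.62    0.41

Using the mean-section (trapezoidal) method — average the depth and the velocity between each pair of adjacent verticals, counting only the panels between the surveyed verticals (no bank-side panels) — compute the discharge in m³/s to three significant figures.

Panel 1-2: Δb = 2.3 m, d̄ = (0.12+0.39)/2 = 0.255, v̄ = (0.32+0.52)/2 = 0.42 → q = 2.3×0.255×0.42 = 0.2463 m³/s
Panel 2-3: Δb = 7 m, d̄ = (0.39+0.56)/2 = 0.475, v̄ = (0.52+0.86)/2 = 0.69 → q = 7×0.475×0.69 = 2.294 m³/s
Panel 3-4: Δb = 1.9 m, d̄ = (0.56+0.40)/2 = 0.48, v̄ = (0.86+0.70)/2 = 0.78 → q = 1.9×0.48×0.78 = 0.7114 m³/s
Panel 4-5: Δb = 3.1 m, d̄ = (0.40+0.34)/2 = 0.37, v̄ = (0.70+0.62)/2 = 0.66 → q = 3.1×0.37×0.66 = 0.7570 m³/s
Panel 5-6: Δb = 3.3 m, d̄ = (0.34+0.12)/2 = 0.23, v̄ = (0.62+0.41)/2 = 0.515 → q = 3.3×0.23×0.515 = 0.3909 m³/s
Q = Σ q = 4.400 m³/s

4.40 m³/s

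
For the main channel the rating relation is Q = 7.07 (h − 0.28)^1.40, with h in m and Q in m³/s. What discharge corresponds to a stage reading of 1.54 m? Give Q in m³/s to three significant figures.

9.77 m³/s

Q = 7.07 × (1.54 − 0.28)^1.40 = 7.07 × 1.26^1.40 = 9.771 m³/s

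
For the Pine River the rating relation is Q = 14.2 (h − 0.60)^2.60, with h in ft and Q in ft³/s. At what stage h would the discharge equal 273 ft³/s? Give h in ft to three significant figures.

h − h₀ = (Q/C)^(1/b) = (273/14.2)^(1/2.60) = 3.117 ft
h = 0.60 + 3.117 = 3.717 ft

3.72 ft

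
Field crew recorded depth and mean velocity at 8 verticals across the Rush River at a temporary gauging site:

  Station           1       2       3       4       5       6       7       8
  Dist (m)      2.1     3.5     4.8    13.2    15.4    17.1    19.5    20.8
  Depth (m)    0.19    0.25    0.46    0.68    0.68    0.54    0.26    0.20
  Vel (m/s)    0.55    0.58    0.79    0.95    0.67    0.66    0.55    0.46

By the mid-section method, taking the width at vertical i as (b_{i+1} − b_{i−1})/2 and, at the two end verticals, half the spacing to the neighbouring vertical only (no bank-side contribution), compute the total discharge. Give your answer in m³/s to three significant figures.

w_1 = (3.5 − 2.1)/2 = 0.7 m; q_1 = 0.55 × 0.19 × 0.7 = 0.07315 m³/s
w_2 = (4.8 − 2.1)/2 = 1.35 m; q_2 = 0.58 × 0.25 × 1.35 = 0.1958 m³/s
w_3 = (13.2 − 3.5)/2 = 4.85 m; q_3 = 0.79 × 0.46 × 4.85 = 1.762 m³/s
w_4 = (15.4 − 4.8)/2 = 5.3 m; q_4 = 0.95 × 0.68 × 5.3 = 3.424 m³/s
w_5 = (17.1 − 13.2)/2 = 1.95 m; q_5 = 0.67 × 0.68 × 1.95 = 0.8884 m³/s
w_6 = (19.5 − 15.4)/2 = 2.05 m; q_6 = 0.66 × 0.54 × 2.05 = 0.7306 m³/s
w_7 = (20.8 − 17.1)/2 = 1.85 m; q_7 = 0.55 × 0.26 × 1.85 = 0.2646 m³/s
w_8 = (20.8 − 19.5)/2 = 0.65 m; q_8 = 0.46 × 0.20 × 0.65 = 0.05980 m³/s
Q = Σ qᵢ = 7.399 m³/s

7.40 m³/s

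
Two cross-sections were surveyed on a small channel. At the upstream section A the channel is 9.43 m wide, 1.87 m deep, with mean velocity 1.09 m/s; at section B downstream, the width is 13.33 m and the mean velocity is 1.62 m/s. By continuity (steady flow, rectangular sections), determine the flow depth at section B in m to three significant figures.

Q = A₁V₁ = (9.43×1.87) × 1.09 = 19.22 m³/s
d₂ = Q/(b₂ V₂) = 19.22/(13.33×1.62) = 0.8901 m

0.890 m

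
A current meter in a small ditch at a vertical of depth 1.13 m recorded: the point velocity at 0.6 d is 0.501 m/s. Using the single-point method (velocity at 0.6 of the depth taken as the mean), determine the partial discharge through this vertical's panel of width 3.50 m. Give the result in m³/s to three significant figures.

1.98 m³/s

v̄ = v₀.₆ = 0.501 m/s
q = v̄ × d × w = 0.5010 × 1.13 × 3.50 = 1.981 m³/s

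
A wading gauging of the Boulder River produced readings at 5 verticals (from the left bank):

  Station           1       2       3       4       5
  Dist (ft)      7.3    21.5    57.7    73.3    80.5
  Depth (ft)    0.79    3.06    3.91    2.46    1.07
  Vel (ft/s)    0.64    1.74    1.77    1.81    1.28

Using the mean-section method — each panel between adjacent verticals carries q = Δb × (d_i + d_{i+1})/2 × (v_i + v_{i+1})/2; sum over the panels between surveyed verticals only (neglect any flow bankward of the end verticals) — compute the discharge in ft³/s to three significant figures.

363 ft³/s

Panel 1-2: Δb = 14.2 ft, d̄ = (0.79+3.06)/2 = 1.925, v̄ = (0.64+1.74)/2 = 1.19 → q = 14.2×1.925×1.19 = 32.53 ft³/s
Panel 2-3: Δb = 36.2 ft, d̄ = (3.06+3.91)/2 = 3.485, v̄ = (1.74+1.77)/2 = 1.755 → q = 36.2×3.485×1.755 = 221.4 ft³/s
Panel 3-4: Δb = 15.6 ft, d̄ = (3.91+2.46)/2 = 3.185, v̄ = (1.77+1.81)/2 = 1.79 → q = 15.6×3.185×1.79 = 88.94 ft³/s
Panel 4-5: Δb = 7.2 ft, d̄ = (2.46+1.07)/2 = 1.765, v̄ = (1.81+1.28)/2 = 1.545 → q = 7.2×1.765×1.545 = 19.63 ft³/s
Q = Σ q = 362.5 ft³/s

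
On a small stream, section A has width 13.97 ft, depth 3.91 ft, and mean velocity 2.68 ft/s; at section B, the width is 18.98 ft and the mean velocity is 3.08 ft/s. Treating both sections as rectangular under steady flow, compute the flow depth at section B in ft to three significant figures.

Q = A₁V₁ = (13.97×3.91) × 2.68 = 146.4 ft³/s
d₂ = Q/(b₂ V₂) = 146.4/(18.98×3.08) = 2.504 ft

2.50 ft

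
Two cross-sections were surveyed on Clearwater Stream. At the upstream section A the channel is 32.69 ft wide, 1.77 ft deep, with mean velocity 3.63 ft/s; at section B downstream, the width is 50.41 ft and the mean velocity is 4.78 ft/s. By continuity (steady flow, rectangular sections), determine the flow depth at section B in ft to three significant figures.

Q = A₁V₁ = (32.69×1.77) × 3.63 = 210.0 ft³/s
d₂ = Q/(b₂ V₂) = 210.0/(50.41×4.78) = 0.8717 ft

0.872 ft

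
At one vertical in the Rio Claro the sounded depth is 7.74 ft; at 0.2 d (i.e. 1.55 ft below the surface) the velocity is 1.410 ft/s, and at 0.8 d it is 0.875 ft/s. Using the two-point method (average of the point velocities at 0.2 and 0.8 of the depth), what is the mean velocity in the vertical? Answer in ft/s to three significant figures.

1.14 ft/s

v̄ = (1.410 + 0.875) / 2 = 1.143 ft/s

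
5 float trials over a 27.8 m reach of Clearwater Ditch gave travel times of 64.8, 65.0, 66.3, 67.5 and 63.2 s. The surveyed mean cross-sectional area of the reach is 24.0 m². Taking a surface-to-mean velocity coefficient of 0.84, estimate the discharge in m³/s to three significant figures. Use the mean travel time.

t̄ = (64.8 + 65.0 + 66.3 + 67.5 + 63.2) / 5 = 65.36 s
v_surface = L / t̄ = 27.8 / 65.36 = 0.4253 m/s
v_mean = 0.84 × 0.4253 = 0.3573 m/s
Q = A × v_mean = 24.0 × 0.3573 = 8.575 m³/s

8.57 m³/s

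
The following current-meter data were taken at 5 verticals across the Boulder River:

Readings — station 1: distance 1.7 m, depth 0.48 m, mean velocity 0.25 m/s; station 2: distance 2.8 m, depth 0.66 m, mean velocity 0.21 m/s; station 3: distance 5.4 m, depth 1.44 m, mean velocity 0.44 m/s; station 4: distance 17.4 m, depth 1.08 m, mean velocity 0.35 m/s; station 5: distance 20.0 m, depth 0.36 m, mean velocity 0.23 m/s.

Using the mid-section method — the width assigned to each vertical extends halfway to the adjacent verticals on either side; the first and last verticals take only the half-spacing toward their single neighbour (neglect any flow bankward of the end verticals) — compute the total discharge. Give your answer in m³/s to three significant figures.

7.81 m³/s

w_1 = (2.8 − 1.7)/2 = 0.55 m; q_1 = 0.25 × 0.48 × 0.55 = 0.06600 m³/s
w_2 = (5.4 − 1.7)/2 = 1.85 m; q_2 = 0.21 × 0.66 × 1.85 = 0.2564 m³/s
w_3 = (17.4 − 2.8)/2 = 7.3 m; q_3 = 0.44 × 1.44 × 7.3 = 4.625 m³/s
w_4 = (20.0 − 5.4)/2 = 7.3 m; q_4 = 0.35 × 1.08 × 7.3 = 2.759 m³/s
w_5 = (20.0 − 17.4)/2 = 1.3 m; q_5 = 0.23 × 0.36 × 1.3 = 0.1076 m³/s
Q = Σ qᵢ = 7.815 m³/s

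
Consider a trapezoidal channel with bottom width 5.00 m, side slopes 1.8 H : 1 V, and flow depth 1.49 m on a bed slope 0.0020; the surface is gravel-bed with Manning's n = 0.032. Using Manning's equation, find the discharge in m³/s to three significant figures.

16.3 m³/s

A = (b + z·y)·y = (5.00 + 1.8×1.49)×1.49 = 11.45 m²
P = b + 2y√(1+z²) = 5.00 + 2×1.49×√(1+1.8²) = 11.14 m
R = A/P = 11.45/11.14 = 1.028 m
Q = (1/n)·A·R^(2/3)·S^(1/2) = (1/0.032) × 11.45 × 1.028^(2/3) × 0.0020^(1/2) = 16.29 m³/s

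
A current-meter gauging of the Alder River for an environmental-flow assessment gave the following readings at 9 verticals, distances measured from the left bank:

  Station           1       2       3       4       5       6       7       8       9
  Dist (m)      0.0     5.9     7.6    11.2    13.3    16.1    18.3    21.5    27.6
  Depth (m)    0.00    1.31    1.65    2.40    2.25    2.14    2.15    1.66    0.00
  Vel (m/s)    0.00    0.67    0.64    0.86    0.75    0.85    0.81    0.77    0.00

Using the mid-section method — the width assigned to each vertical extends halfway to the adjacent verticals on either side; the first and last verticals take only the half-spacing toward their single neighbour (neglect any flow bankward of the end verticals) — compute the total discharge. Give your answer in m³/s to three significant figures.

31.3 m³/s

w_2 = (7.6 − 0.0)/2 = 3.8 m; q_2 = 0.67 × 1.31 × 3.8 = 3.335 m³/s
w_3 = (11.2 − 5.9)/2 = 2.65 m; q_3 = 0.64 × 1.65 × 2.65 = 2.798 m³/s
w_4 = (13.3 − 7.6)/2 = 2.85 m; q_4 = 0.86 × 2.40 × 2.85 = 5.882 m³/s
w_5 = (16.1 − 11.2)/2 = 2.45 m; q_5 = 0.75 × 2.25 × 2.45 = 4.134 m³/s
w_6 = (18.3 − 13.3)/2 = 2.5 m; q_6 = 0.85 × 2.14 × 2.5 = 4.548 m³/s
w_7 = (21.5 − 16.1)/2 = 2.7 m; q_7 = 0.81 × 2.15 × 2.7 = 4.702 m³/s
w_8 = (27.6 − 18.3)/2 = 4.65 m; q_8 = 0.77 × 1.66 × 4.65 = 5.944 m³/s
Stations 1, 9 contribute zero (depth or velocity is 0).
Q = Σ qᵢ = 31.34 m³/s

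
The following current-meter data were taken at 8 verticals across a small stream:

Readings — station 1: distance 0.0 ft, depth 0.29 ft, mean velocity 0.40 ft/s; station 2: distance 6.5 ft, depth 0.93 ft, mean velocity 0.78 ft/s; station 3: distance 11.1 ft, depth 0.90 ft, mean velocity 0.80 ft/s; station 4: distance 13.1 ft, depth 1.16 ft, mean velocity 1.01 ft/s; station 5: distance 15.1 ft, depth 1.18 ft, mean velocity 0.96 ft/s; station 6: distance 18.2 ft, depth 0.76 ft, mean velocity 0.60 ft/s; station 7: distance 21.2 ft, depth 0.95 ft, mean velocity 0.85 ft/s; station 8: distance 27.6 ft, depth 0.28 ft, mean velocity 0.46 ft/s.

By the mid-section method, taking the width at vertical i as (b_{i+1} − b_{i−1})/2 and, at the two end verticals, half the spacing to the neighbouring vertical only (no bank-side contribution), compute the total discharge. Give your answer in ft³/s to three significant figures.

w_1 = (6.5 − 0.0)/2 = 3.25 ft; q_1 = 0.40 × 0.29 × 3.25 = 0.3770 ft³/s
w_2 = (11.1 − 0.0)/2 = 5.55 ft; q_2 = 0.78 × 0.93 × 5.55 = 4.026 ft³/s
w_3 = (13.1 − 6.5)/2 = 3.3 ft; q_3 = 0.80 × 0.90 × 3.3 = 2.376 ft³/s
w_4 = (15.1 − 11.1)/2 = 2 ft; q_4 = 1.01 × 1.16 × 2 = 2.343 ft³/s
w_5 = (18.2 − 13.1)/2 = 2.55 ft; q_5 = 0.96 × 1.18 × 2.55 = 2.889 ft³/s
w_6 = (21.2 − 15.1)/2 = 3.05 ft; q_6 = 0.60 × 0.76 × 3.05 = 1.391 ft³/s
w_7 = (27.6 − 18.2)/2 = 4.7 ft; q_7 = 0.85 × 0.95 × 4.7 = 3.795 ft³/s
w_8 = (27.6 − 21.2)/2 = 3.2 ft; q_8 = 0.46 × 0.28 × 3.2 = 0.4122 ft³/s
Q = Σ qᵢ = 17.61 ft³/s

17.6 ft³/s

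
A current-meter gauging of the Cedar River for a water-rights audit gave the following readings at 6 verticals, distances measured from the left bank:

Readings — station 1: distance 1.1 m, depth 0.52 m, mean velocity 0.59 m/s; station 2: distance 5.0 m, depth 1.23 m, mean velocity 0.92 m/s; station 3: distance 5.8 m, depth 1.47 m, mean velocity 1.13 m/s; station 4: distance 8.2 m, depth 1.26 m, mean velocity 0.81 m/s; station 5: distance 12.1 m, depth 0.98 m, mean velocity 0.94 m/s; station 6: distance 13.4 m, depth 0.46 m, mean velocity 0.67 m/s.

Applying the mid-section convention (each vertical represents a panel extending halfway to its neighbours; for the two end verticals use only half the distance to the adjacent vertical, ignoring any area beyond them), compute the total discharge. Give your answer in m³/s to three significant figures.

w_1 = (5.0 − 1.1)/2 = 1.95 m; q_1 = 0.59 × 0.52 × 1.95 = 0.5983 m³/s
w_2 = (5.8 − 1.1)/2 = 2.35 m; q_2 = 0.92 × 1.23 × 2.35 = 2.659 m³/s
w_3 = (8.2 − 5.0)/2 = 1.6 m; q_3 = 1.13 × 1.47 × 1.6 = 2.658 m³/s
w_4 = (12.1 − 5.8)/2 = 3.15 m; q_4 = 0.81 × 1.26 × 3.15 = 3.215 m³/s
w_5 = (13.4 − 8.2)/2 = 2.6 m; q_5 = 0.94 × 0.98 × 2.6 = 2.395 m³/s
w_6 = (13.4 − 12.1)/2 = 0.65 m; q_6 = 0.67 × 0.46 × 0.65 = 0.2003 m³/s
Q = Σ qᵢ = 11.73 m³/s

11.7 m³/s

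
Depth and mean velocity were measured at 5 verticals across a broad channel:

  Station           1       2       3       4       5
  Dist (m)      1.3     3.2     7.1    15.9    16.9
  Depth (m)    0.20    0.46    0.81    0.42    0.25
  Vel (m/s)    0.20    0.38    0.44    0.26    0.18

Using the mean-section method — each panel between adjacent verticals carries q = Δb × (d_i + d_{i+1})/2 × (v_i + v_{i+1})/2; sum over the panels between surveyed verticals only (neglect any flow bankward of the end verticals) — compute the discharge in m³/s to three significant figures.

Panel 1-2: Δb = 1.9 m, d̄ = (0.20+0.46)/2 = 0.33, v̄ = (0.20+0.38)/2 = 0.29 → q = 1.9×0.33×0.29 = 0.1818 m³/s
Panel 2-3: Δb = 3.9 m, d̄ = (0.46+0.81)/2 = 0.635, v̄ = (0.38+0.44)/2 = 0.41 → q = 3.9×0.635×0.41 = 1.015 m³/s
Panel 3-4: Δb = 8.8 m, d̄ = (0.81+0.42)/2 = 0.615, v̄ = (0.44+0.26)/2 = 0.35 → q = 8.8×0.615×0.35 = 1.894 m³/s
Panel 4-5: Δb = 1 m, d̄ = (0.42+0.25)/2 = 0.335, v̄ = (0.26+0.18)/2 = 0.22 → q = 1×0.335×0.22 = 0.07370 m³/s
Q = Σ q = 3.165 m³/s

3.17 m³/s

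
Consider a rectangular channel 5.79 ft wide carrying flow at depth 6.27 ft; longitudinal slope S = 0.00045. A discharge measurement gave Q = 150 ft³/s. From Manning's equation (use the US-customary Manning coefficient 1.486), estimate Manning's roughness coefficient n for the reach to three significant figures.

A = b·y = 5.79 × 6.27 = 36.30 ft²
P = b + 2y = 5.79 + 2×6.27 = 18.33 ft
R = A/P = 36.30/18.33 = 1.981 ft
n = (1.486/Q)·A·R^(2/3)·S^(1/2) = (1.486/150) × 36.30 × 1.577 × 0.02121 = 0.01203

0.0120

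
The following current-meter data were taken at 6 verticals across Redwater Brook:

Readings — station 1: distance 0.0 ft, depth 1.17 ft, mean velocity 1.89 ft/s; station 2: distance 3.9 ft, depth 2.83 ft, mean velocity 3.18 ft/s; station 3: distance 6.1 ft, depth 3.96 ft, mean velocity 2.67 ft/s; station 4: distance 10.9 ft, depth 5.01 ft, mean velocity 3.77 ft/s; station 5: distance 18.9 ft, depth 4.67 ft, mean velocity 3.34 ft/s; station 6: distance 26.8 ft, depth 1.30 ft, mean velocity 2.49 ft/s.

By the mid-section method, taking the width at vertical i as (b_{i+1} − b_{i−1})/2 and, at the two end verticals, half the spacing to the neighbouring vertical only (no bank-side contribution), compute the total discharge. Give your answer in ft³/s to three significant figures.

w_1 = (3.9 − 0.0)/2 = 1.95 ft; q_1 = 1.89 × 1.17 × 1.95 = 4.312 ft³/s
w_2 = (6.1 − 0.0)/2 = 3.05 ft; q_2 = 3.18 × 2.83 × 3.05 = 27.45 ft³/s
w_3 = (10.9 − 3.9)/2 = 3.5 ft; q_3 = 2.67 × 3.96 × 3.5 = 37.01 ft³/s
w_4 = (18.9 − 6.1)/2 = 6.4 ft; q_4 = 3.77 × 5.01 × 6.4 = 120.9 ft³/s
w_5 = (26.8 − 10.9)/2 = 7.95 ft; q_5 = 3.34 × 4.67 × 7.95 = 124.0 ft³/s
w_6 = (26.8 − 18.9)/2 = 3.95 ft; q_6 = 2.49 × 1.30 × 3.95 = 12.79 ft³/s
Q = Σ qᵢ = 326.4 ft³/s

326 ft³/s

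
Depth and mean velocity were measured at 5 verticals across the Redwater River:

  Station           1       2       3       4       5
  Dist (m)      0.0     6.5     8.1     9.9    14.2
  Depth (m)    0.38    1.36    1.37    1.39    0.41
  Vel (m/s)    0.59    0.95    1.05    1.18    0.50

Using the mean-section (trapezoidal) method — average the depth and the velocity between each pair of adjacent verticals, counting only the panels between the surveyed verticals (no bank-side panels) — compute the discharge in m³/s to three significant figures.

12.6 m³/s

Panel 1-2: Δb = 6.5 m, d̄ = (0.38+1.36)/2 = 0.87, v̄ = (0.59+0.95)/2 = 0.77 → q = 6.5×0.87×0.77 = 4.354 m³/s
Panel 2-3: Δb = 1.6 m, d̄ = (1.36+1.37)/2 = 1.365, v̄ = (0.95+1.05)/2 = 1 → q = 1.6×1.365×1 = 2.184 m³/s
Panel 3-4: Δb = 1.8 m, d̄ = (1.37+1.39)/2 = 1.38, v̄ = (1.05+1.18)/2 = 1.115 → q = 1.8×1.38×1.115 = 2.770 m³/s
Panel 4-5: Δb = 4.3 m, d̄ = (1.39+0.41)/2 = 0.9, v̄ = (1.18+0.50)/2 = 0.84 → q = 4.3×0.9×0.84 = 3.251 m³/s
Q = Σ q = 12.56 m³/s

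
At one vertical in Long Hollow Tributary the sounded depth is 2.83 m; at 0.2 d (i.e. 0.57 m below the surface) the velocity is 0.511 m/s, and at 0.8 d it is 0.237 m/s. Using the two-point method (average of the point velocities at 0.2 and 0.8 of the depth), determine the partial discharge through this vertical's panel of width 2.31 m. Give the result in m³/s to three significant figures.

v̄ = (0.511 + 0.237) / 2 = 0.3740 m/s
q = v̄ × d × w = 0.3740 × 2.83 × 2.31 = 2.445 m³/s

2.44 m³/s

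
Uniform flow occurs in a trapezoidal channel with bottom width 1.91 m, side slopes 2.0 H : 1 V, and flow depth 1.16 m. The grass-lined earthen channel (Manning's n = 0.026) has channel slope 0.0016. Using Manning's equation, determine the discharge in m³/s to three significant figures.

5.90 m³/s

A = (b + z·y)·y = (1.91 + 2.0×1.16)×1.16 = 4.907 m²
P = b + 2y√(1+z²) = 1.91 + 2×1.16×√(1+2.0²) = 7.098 m
R = A/P = 4.907/7.098 = 0.6913 m
Q = (1/n)·A·R^(2/3)·S^(1/2) = (1/0.026) × 4.907 × 0.6913^(2/3) × 0.0016^(1/2) = 5.902 m³/s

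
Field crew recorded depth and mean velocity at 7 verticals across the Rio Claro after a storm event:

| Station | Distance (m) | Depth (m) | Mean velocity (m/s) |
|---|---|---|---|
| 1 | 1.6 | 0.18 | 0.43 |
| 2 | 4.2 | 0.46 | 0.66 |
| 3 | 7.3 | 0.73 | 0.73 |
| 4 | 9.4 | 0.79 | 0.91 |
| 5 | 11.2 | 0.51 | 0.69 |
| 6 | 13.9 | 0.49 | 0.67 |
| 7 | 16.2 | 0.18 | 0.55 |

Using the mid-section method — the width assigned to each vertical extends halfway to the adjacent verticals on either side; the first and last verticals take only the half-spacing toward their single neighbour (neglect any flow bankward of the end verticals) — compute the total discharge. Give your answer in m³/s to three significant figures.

5.48 m³/s

w_1 = (4.2 − 1.6)/2 = 1.3 m; q_1 = 0.43 × 0.18 × 1.3 = 0.1006 m³/s
w_2 = (7.3 − 1.6)/2 = 2.85 m; q_2 = 0.66 × 0.46 × 2.85 = 0.8653 m³/s
w_3 = (9.4 − 4.2)/2 = 2.6 m; q_3 = 0.73 × 0.73 × 2.6 = 1.386 m³/s
w_4 = (11.2 − 7.3)/2 = 1.95 m; q_4 = 0.91 × 0.79 × 1.95 = 1.402 m³/s
w_5 = (13.9 − 9.4)/2 = 2.25 m; q_5 = 0.69 × 0.51 × 2.25 = 0.7918 m³/s
w_6 = (16.2 − 11.2)/2 = 2.5 m; q_6 = 0.67 × 0.49 × 2.5 = 0.8208 m³/s
w_7 = (16.2 − 13.9)/2 = 1.15 m; q_7 = 0.55 × 0.18 × 1.15 = 0.1139 m³/s
Q = Σ qᵢ = 5.480 m³/s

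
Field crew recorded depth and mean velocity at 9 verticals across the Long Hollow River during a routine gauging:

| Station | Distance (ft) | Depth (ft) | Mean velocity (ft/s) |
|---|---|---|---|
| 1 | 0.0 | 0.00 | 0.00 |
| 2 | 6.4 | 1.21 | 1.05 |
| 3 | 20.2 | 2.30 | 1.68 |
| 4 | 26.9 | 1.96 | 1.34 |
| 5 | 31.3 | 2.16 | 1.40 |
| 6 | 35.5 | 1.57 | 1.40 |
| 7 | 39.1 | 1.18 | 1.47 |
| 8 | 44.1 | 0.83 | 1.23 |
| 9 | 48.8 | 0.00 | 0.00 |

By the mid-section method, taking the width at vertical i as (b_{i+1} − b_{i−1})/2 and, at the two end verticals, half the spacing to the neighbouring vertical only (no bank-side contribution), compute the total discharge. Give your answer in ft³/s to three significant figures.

w_2 = (20.2 − 0.0)/2 = 10.1 ft; q_2 = 1.05 × 1.21 × 10.1 = 12.83 ft³/s
w_3 = (26.9 − 6.4)/2 = 10.25 ft; q_3 = 1.68 × 2.30 × 10.25 = 39.61 ft³/s
w_4 = (31.3 − 20.2)/2 = 5.55 ft; q_4 = 1.34 × 1.96 × 5.55 = 14.58 ft³/s
w_5 = (35.5 − 26.9)/2 = 4.3 ft; q_5 = 1.40 × 2.16 × 4.3 = 13.00 ft³/s
w_6 = (39.1 − 31.3)/2 = 3.9 ft; q_6 = 1.40 × 1.57 × 3.9 = 8.572 ft³/s
w_7 = (44.1 − 35.5)/2 = 4.3 ft; q_7 = 1.47 × 1.18 × 4.3 = 7.459 ft³/s
w_8 = (48.8 − 39.1)/2 = 4.85 ft; q_8 = 1.23 × 0.83 × 4.85 = 4.951 ft³/s
Stations 1, 9 contribute zero (depth or velocity is 0).
Q = Σ qᵢ = 101.0 ft³/s

101 ft³/s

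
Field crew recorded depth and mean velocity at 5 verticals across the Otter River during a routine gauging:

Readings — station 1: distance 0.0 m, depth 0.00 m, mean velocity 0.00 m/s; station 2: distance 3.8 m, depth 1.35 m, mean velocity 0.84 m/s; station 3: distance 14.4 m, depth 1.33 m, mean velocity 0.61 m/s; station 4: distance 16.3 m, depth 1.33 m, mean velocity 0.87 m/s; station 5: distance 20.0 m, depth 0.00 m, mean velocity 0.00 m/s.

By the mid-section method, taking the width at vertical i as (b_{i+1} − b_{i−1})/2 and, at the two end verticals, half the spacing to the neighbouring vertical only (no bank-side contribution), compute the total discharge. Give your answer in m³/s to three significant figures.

16.5 m³/s

w_2 = (14.4 − 0.0)/2 = 7.2 m; q_2 = 0.84 × 1.35 × 7.2 = 8.165 m³/s
w_3 = (16.3 − 3.8)/2 = 6.25 m; q_3 = 0.61 × 1.33 × 6.25 = 5.071 m³/s
w_4 = (20.0 − 14.4)/2 = 2.8 m; q_4 = 0.87 × 1.33 × 2.8 = 3.240 m³/s
Stations 1, 5 contribute zero (depth or velocity is 0).
Q = Σ qᵢ = 16.48 m³/s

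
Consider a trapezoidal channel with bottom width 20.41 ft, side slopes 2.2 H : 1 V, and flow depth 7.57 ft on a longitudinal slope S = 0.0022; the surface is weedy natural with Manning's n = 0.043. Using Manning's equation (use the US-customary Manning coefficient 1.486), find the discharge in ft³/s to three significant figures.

A = (b + z·y)·y = (20.41 + 2.2×7.57)×7.57 = 280.6 ft²
P = b + 2y√(1+z²) = 20.41 + 2×7.57×√(1+2.2²) = 57.00 ft
R = A/P = 280.6/57.00 = 4.923 ft
Q = (1.486/n)·A·R^(2/3)·S^(1/2) = (1.486/0.043) × 280.6 × 4.923^(2/3) × 0.0022^(1/2) = 1316 ft³/s

1320 ft³/s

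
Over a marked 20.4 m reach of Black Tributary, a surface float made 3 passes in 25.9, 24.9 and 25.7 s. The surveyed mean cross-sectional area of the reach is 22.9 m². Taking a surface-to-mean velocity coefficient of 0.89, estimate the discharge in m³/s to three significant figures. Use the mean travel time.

16.3 m³/s

t̄ = (25.9 + 24.9 + 25.7) / 3 = 25.5 s
v_surface = L / t̄ = 20.4 / 25.5 = 0.8000 m/s
v_mean = 0.89 × 0.8000 = 0.7120 m/s
Q = A × v_mean = 22.9 × 0.7120 = 16.30 m³/s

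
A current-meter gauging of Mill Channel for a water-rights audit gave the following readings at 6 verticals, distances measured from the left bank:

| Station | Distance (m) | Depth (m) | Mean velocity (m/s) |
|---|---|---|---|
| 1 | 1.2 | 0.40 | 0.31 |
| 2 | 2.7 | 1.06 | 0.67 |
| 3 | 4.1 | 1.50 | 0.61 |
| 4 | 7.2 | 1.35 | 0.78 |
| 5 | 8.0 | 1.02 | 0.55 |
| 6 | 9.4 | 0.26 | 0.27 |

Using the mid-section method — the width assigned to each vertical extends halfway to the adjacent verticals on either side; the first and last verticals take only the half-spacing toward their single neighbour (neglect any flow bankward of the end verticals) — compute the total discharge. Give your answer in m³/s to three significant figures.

5.90 m³/s

w_1 = (2.7 − 1.2)/2 = 0.75 m; q_1 = 0.31 × 0.40 × 0.75 = 0.09300 m³/s
w_2 = (4.1 − 1.2)/2 = 1.45 m; q_2 = 0.67 × 1.06 × 1.45 = 1.030 m³/s
w_3 = (7.2 − 2.7)/2 = 2.25 m; q_3 = 0.61 × 1.50 × 2.25 = 2.059 m³/s
w_4 = (8.0 − 4.1)/2 = 1.95 m; q_4 = 0.78 × 1.35 × 1.95 = 2.053 m³/s
w_5 = (9.4 − 7.2)/2 = 1.1 m; q_5 = 0.55 × 1.02 × 1.1 = 0.6171 m³/s
w_6 = (9.4 − 8.0)/2 = 0.7 m; q_6 = 0.27 × 0.26 × 0.7 = 0.04914 m³/s
Q = Σ qᵢ = 5.901 m³/s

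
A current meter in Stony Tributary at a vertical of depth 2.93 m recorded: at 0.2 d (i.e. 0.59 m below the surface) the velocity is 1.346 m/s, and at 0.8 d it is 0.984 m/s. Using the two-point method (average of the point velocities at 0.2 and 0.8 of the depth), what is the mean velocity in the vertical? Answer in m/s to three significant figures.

1.17 m/s

v̄ = (1.346 + 0.984) / 2 = 1.165 m/s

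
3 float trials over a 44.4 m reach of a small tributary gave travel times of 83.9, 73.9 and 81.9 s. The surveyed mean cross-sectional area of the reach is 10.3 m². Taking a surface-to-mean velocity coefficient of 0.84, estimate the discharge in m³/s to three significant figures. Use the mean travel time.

t̄ = (83.9 + 73.9 + 81.9) / 3 = 79.9 s
v_surface = L / t̄ = 44.4 / 79.9 = 0.5557 m/s
v_mean = 0.84 × 0.5557 = 0.4668 m/s
Q = A × v_mean = 10.3 × 0.4668 = 4.808 m³/s

4.81 m³/s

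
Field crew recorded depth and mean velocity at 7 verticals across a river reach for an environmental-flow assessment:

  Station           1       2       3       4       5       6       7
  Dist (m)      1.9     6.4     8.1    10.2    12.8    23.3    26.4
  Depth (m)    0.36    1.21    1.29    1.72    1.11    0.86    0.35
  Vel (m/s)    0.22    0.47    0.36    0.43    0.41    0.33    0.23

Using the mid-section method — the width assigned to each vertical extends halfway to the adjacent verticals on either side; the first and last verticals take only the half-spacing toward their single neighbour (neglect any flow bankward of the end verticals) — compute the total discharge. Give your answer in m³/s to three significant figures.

w_1 = (6.4 − 1.9)/2 = 2.25 m; q_1 = 0.22 × 0.36 × 2.25 = 0.1782 m³/s
w_2 = (8.1 − 1.9)/2 = 3.1 m; q_2 = 0.47 × 1.21 × 3.1 = 1.763 m³/s
w_3 = (10.2 − 6.4)/2 = 1.9 m; q_3 = 0.36 × 1.29 × 1.9 = 0.8824 m³/s
w_4 = (12.8 − 8.1)/2 = 2.35 m; q_4 = 0.43 × 1.72 × 2.35 = 1.738 m³/s
w_5 = (23.3 − 10.2)/2 = 6.55 m; q_5 = 0.41 × 1.11 × 6.55 = 2.981 m³/s
w_6 = (26.4 − 12.8)/2 = 6.8 m; q_6 = 0.33 × 0.86 × 6.8 = 1.930 m³/s
w_7 = (26.4 − 23.3)/2 = 1.55 m; q_7 = 0.23 × 0.35 × 1.55 = 0.1248 m³/s
Q = Σ qᵢ = 9.597 m³/s

9.60 m³/s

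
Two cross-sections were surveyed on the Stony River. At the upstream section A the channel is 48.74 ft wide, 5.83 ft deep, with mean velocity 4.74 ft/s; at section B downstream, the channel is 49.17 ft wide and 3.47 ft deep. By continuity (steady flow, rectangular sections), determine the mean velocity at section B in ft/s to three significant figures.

Q = A₁V₁ = (48.74×5.83) × 4.74 = 1347 ft³/s
A₂ = 49.17 × 3.47 = 170.6 ft²
V₂ = Q/A₂ = 1347/170.6 = 7.894 ft/s

7.89 ft/s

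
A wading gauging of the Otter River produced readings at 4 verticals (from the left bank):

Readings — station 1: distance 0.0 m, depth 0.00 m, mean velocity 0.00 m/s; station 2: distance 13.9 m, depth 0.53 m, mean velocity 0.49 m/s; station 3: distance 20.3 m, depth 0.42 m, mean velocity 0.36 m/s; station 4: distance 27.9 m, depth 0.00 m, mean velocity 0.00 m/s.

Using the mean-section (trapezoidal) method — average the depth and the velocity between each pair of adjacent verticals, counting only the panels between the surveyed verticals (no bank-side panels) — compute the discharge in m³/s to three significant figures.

Panel 1-2: Δb = 13.9 m, d̄ = (0.00+0.53)/2 = 0.265, v̄ = (0.00+0.49)/2 = 0.245 → q = 13.9×0.265×0.245 = 0.9025 m³/s
Panel 2-3: Δb = 6.4 m, d̄ = (0.53+0.42)/2 = 0.475, v̄ = (0.49+0.36)/2 = 0.425 → q = 6.4×0.475×0.425 = 1.292 m³/s
Panel 3-4: Δb = 7.6 m, d̄ = (0.42+0.00)/2 = 0.21, v̄ = (0.36+0.00)/2 = 0.18 → q = 7.6×0.21×0.18 = 0.2873 m³/s
Q = Σ q = 2.482 m³/s

2.48 m³/s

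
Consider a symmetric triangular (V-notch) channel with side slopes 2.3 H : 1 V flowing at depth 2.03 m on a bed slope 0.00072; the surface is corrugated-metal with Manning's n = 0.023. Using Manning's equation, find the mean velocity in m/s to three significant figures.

1.11 m/s

A = z·y² = 2.3×2.03² = 9.478 m²
P = 2y√(1+z²) = 2×2.03×√(1+2.3²) = 10.18 m
R = A/P = 9.478/10.18 = 0.9308 m
Q = (1/n)·A·R^(2/3)·S^(1/2) = (1/0.023) × 9.478 × 0.9308^(2/3) × 0.00072^(1/2) = 10.54 m³/s
V = Q/A = 10.54/9.478 = 1.112 m/s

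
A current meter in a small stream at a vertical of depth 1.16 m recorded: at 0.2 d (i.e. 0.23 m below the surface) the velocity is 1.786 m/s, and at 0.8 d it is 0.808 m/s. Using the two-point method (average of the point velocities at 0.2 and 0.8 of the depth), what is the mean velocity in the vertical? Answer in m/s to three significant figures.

1.30 m/s

v̄ = (1.786 + 0.808) / 2 = 1.297 m/s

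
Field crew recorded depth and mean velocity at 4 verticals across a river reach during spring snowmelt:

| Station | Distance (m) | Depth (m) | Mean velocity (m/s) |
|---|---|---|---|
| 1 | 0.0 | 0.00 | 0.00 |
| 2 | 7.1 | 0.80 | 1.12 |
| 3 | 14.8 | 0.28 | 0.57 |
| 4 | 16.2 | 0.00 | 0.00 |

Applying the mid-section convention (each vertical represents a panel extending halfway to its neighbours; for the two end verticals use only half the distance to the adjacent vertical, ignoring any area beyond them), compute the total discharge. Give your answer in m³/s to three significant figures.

w_2 = (14.8 − 0.0)/2 = 7.4 m; q_2 = 1.12 × 0.80 × 7.4 = 6.630 m³/s
w_3 = (16.2 − 7.1)/2 = 4.55 m; q_3 = 0.57 × 0.28 × 4.55 = 0.7262 m³/s
Stations 1, 4 contribute zero (depth or velocity is 0).
Q = Σ qᵢ = 7.357 m³/s

7.36 m³/s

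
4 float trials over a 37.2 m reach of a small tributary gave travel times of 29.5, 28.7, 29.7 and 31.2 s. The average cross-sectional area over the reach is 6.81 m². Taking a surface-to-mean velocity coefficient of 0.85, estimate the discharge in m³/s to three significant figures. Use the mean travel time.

7.23 m³/s

t̄ = (29.5 + 28.7 + 29.7 + 31.2) / 4 = 29.775 s
v_surface = L / t̄ = 37.2 / 29.775 = 1.249 m/s
v_mean = 0.85 × 1.249 = 1.062 m/s
Q = A × v_mean = 6.81 × 1.062 = 7.232 m³/s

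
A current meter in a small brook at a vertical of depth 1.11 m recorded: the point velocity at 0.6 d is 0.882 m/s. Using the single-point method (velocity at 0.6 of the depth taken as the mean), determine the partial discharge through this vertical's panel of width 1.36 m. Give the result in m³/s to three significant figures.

v̄ = v₀.₆ = 0.882 m/s
q = v̄ × d × w = 0.8820 × 1.11 × 1.36 = 1.331 m³/s

1.33 m³/s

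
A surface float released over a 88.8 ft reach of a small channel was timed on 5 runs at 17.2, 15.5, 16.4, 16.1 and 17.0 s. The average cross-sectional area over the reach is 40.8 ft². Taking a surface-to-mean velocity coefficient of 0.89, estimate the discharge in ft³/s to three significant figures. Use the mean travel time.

t̄ = (17.2 + 15.5 + 16.4 + 16.1 + 17.0) / 5 = 16.44 s
v_surface = L / t̄ = 88.8 / 16.44 = 5.401 ft/s
v_mean = 0.89 × 5.401 = 4.807 ft/s
Q = A × v_mean = 40.8 × 4.807 = 196.1 ft³/s

196 ft³/s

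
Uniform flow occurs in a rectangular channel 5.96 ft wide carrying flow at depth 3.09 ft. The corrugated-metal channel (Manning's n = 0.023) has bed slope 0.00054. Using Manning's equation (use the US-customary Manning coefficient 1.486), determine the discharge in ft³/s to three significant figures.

36.5 ft³/s

A = b·y = 5.96 × 3.09 = 18.42 ft²
P = b + 2y = 5.96 + 2×3.09 = 12.14 ft
R = A/P = 18.42/12.14 = 1.517 ft
Q = (1.486/n)·A·R^(2/3)·S^(1/2) = (1.486/0.023) × 18.42 × 1.517^(2/3) × 0.00054^(1/2) = 36.50 ft³/s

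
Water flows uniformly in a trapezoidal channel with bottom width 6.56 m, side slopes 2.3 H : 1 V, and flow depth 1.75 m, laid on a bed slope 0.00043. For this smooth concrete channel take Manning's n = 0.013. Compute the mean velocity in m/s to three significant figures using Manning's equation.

A = (b + z·y)·y = (6.56 + 2.3×1.75)×1.75 = 18.52 m²
P = b + 2y√(1+z²) = 6.56 + 2×1.75×√(1+2.3²) = 15.34 m
R = A/P = 18.52/15.34 = 1.208 m
Q = (1/n)·A·R^(2/3)·S^(1/2) = (1/0.013) × 18.52 × 1.208^(2/3) × 0.00043^(1/2) = 33.51 m³/s
V = Q/A = 33.51/18.52 = 1.809 m/s

1.81 m/s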